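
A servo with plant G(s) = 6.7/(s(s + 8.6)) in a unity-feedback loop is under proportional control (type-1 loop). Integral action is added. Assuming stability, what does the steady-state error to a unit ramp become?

The integrator raises the loop to type 2, so K_v → ∞ and e_ss to a ramp is zero.

0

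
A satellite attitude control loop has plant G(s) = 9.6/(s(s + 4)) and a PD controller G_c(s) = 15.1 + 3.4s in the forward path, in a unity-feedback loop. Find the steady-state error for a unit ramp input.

0.0276

The loop has one pole at the origin (type 1). Velocity error constant K_v = lim_{s→0} s·G_c(s)G(s) = 15.1·9.6/4 = 36.24.
Steady-state error to a unit ramp: e_ss = 1/K_v = 0.0276.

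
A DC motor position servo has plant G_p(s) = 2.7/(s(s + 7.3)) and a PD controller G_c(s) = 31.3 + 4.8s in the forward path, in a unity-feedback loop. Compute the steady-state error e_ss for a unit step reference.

0

The open loop G_c(s)G_p(s) has a pole at the origin (type 1), so the static position error constant is infinite and e_ss = 1/(1+∞) = 0.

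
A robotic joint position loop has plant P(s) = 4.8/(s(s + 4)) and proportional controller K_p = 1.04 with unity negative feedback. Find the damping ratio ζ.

With unity feedback the closed-loop characteristic equation is s² + 4s + 1.04·4.8 = s² + 4s + 4.992 = 0.
So ω_n² = 4.992 ⇒ ω_n = 2.234 rad/s, and ζ = 4/(2ω_n) = 0.895.

ζ = 0.895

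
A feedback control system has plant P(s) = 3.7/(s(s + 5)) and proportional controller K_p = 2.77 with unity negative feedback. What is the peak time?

From 1 + K_pP(s) = 0: s² + 5s + 10.25 = 0 ⇒ ω_n = 3.201, ζ = 0.7809.
Damped frequency ω_d = ω_n√(1−ζ²) = 2 rad/s, so peak time T_p = π/ω_d = 1.57 s.

T_p = 1.57 s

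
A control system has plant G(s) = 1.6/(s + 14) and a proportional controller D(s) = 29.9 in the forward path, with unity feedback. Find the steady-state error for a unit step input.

0.226

The loop is type 0. Static position error constant K_pos = D(0)·G(0) = 29.9·0.1143 = 3.417.
Steady-state error to a unit step: e_ss = 1/(1+K_pos) = 1/4.417 = 0.226.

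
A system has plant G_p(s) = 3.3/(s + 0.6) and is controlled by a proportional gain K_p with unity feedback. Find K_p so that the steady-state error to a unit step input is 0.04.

The loop is type 0, so e_ss(step) = 1/(1 + K_pos) with K_pos = K_p·G_p(0).
G_p(0) = 5.5. Require 1/(1 + K_p·5.5) = 0.04, so 1 + 5.5·K_p = 25.
K_p = (25 − 1)/5.5 = 4.36.

K_p = 4.36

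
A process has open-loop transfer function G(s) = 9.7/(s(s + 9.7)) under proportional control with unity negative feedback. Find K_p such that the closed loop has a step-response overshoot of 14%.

From %OS = 100·exp(−πζ/√(1−ζ²)) = 14%, ζ = −ln(0.14)/√(π²+ln²(0.14)) = 0.5305.
Characteristic equation s² + 9.7s + 9.7K_p = 0 gives ζ = 9.7/(2√(9.7K_p)).
Setting ζ = 0.5305: √(9.7K_p) = 9.7/(2·0.5305) = 9.142, so K_p = 83.58/9.7 = 8.62.

K_p = 8.62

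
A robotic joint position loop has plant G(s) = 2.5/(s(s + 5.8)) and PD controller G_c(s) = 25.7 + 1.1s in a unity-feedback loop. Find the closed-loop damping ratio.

Forward path: (25.7 + 1.1s)·2.5/(s(s+5.8)). The closed-loop characteristic equation is s² + (5.8 + 2.5·1.1)s + 2.5·25.7 = 0.
That is s² + 8.55s + 64.25 = 0, so ω_n = 8.016 rad/s and ζ = 8.55/(2·8.016) = 0.5333.

ζ = 0.533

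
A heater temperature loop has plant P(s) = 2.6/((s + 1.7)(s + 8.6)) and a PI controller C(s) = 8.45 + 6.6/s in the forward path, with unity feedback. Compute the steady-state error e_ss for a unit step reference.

The open loop C(s)P(s) has a pole at the origin (type 1), so the static position error constant is infinite and e_ss = 1/(1+∞) = 0.

0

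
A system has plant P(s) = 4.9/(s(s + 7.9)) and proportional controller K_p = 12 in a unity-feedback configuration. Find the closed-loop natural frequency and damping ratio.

1 + K_p·P(s) = 0 gives s² + 7.9s + 58.8 = 0.
So ω_n² = 58.8 ⇒ ω_n = 7.668 rad/s, and ζ = 7.9/(2ω_n) = 0.515.

ω_n = 7.67 rad/s, ζ = 0.515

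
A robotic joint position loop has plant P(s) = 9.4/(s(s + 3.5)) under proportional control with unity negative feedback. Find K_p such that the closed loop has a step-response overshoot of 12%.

K_p = 1.04

From %OS = 100·exp(−πζ/√(1−ζ²)) = 12%, ζ = −ln(0.12)/√(π²+ln²(0.12)) = 0.5594.
Characteristic equation s² + 3.5s + 9.4K_p = 0 gives ζ = 3.5/(2√(9.4K_p)).
Setting ζ = 0.5594: √(9.4K_p) = 3.5/(2·0.5594) = 3.128, so K_p = 9.786/9.4 = 1.04.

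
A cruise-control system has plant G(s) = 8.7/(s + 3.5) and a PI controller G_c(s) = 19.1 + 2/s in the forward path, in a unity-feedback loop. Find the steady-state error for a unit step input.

The open loop G_c(s)G(s) has a pole at the origin (type 1), so the static position error constant is infinite and e_ss = 1/(1+∞) = 0.

0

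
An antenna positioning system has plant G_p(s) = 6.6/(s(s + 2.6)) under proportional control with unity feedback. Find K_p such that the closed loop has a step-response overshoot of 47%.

K_p = 4.69

From %OS = 100·exp(−πζ/√(1−ζ²)) = 47%, ζ = −ln(0.47)/√(π²+ln²(0.47)) = 0.2337.
Characteristic equation s² + 2.6s + 6.6K_p = 0 gives ζ = 2.6/(2√(6.6K_p)).
Setting ζ = 0.2337: √(6.6K_p) = 2.6/(2·0.2337) = 5.563, so K_p = 30.95/6.6 = 4.69.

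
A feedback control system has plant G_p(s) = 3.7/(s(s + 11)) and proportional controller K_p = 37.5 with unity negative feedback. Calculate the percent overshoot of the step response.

From 1 + K_pG_p(s) = 0: s² + 11s + 138.8 = 0 ⇒ ω_n = 11.78, ζ = 0.4669.
%OS = 100·exp(−πζ/√(1−ζ²)) = 100·exp(−π·0.4669/√0.782) = 19%.

19%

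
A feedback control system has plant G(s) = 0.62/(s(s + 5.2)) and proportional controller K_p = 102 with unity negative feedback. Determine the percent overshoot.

From 1 + K_pG(s) = 0: s² + 5.2s + 63.24 = 0 ⇒ ω_n = 7.952, ζ = 0.3269.
%OS = 100·exp(−πζ/√(1−ζ²)) = 100·exp(−π·0.3269/√0.8931) = 33.7%.

33.7%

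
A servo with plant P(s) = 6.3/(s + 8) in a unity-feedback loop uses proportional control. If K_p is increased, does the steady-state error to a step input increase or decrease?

decrease

The position error constant K_pos = K_p·P(0) grows with K_p, and e_ss = 1/(1+K_pos) falls.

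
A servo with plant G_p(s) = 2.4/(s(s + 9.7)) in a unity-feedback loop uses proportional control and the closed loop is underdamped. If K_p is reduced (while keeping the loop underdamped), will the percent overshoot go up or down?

decrease

ζ = 9.7/(2√(2.4K_p)) rises as K_p falls; higher damping means less overshoot.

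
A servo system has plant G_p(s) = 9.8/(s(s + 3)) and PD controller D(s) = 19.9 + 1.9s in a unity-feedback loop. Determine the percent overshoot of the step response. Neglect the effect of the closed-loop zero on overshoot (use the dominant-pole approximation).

Forward path: (19.9 + 1.9s)·9.8/(s(s+3)). The closed-loop characteristic equation is s² + (3 + 9.8·1.9)s + 9.8·19.9 = 0.
That is s² + 21.62s + 195 = 0, so ω_n = 13.96 rad/s and ζ = 21.62/(2·13.96) = 0.7741.
%OS = 100·exp(−πζ/√(1−ζ²)) = 2.15%.

2.15%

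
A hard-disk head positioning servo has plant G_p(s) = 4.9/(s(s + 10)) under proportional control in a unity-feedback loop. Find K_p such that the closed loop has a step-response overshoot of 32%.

From %OS = 100·exp(−πζ/√(1−ζ²)) = 32%, ζ = −ln(0.32)/√(π²+ln²(0.32)) = 0.341.
Characteristic equation s² + 10s + 4.9K_p = 0 gives ζ = 10/(2√(4.9K_p)).
Setting ζ = 0.341: √(4.9K_p) = 10/(2·0.341) = 14.66, so K_p = 215/4.9 = 43.9.

K_p = 43.9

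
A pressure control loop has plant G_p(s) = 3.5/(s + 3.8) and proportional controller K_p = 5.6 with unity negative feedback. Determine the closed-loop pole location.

Closed-loop transfer function: T(s) = K_p·G_p(s)/(1 + K_p·G_p(s)) = 19.6/(s + 3.8 + 19.6) = 19.6/(s + 23.4).
The closed-loop pole is at s = −23.4.

s = -23.4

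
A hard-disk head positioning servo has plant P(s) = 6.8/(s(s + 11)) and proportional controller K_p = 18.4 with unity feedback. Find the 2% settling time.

Closed-loop characteristic equation: s² + 11s + 125.1 = 0, so ω_n = 11.19 rad/s and ζ = 11/(2·11.19) = 0.4917.
2% settling time T_s ≈ 4/(ζω_n) = 4/5.5 = 0.727 s.

T_s ≈ 0.727 s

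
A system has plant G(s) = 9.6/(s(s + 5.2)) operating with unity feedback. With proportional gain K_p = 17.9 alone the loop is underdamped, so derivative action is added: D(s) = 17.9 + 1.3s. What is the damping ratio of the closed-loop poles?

ζ = 0.674

Forward path: (17.9 + 1.3s)·9.6/(s(s+5.2)). The closed-loop characteristic equation is s² + (5.2 + 9.6·1.3)s + 9.6·17.9 = 0.
That is s² + 17.68s + 171.8 = 0, so ω_n = 13.11 rad/s and ζ = 17.68/(2·13.11) = 0.6744.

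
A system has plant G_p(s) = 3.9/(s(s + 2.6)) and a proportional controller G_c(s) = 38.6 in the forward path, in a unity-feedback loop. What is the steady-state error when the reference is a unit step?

0

The open loop G_c(s)G_p(s) has a pole at the origin (type 1), so the static position error constant is infinite and e_ss = 1/(1+∞) = 0.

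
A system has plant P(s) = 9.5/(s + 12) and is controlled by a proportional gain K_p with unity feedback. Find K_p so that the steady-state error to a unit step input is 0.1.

K_p = 11.4

The loop is type 0, so e_ss(step) = 1/(1 + K_pos) with K_pos = K_p·P(0).
P(0) = 0.7917. Require 1/(1 + K_p·0.7917) = 0.1, so 1 + 0.7917·K_p = 10.
K_p = (10 − 1)/0.7917 = 11.4.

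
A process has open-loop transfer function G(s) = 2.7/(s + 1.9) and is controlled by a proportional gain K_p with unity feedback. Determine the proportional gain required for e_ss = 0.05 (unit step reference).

K_p = 13.4

For a type-0 loop with proportional control, e_ss = 1/(1 + K_p·G(0)).
G(0) = 1.421. Require 1/(1 + K_p·1.421) = 0.05, so 1 + 1.421·K_p = 20.
K_p = (20 − 1)/1.421 = 13.4.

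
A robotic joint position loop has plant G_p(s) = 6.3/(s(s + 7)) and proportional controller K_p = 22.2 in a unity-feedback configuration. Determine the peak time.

T_p = 0.278 s

From 1 + K_pG_p(s) = 0: s² + 7s + 139.9 = 0 ⇒ ω_n = 11.83, ζ = 0.296.
Damped frequency ω_d = ω_n√(1−ζ²) = 11.3 rad/s, so peak time T_p = π/ω_d = 0.278 s.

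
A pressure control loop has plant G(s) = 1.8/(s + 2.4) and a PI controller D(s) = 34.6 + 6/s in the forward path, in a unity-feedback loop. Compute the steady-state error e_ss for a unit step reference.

The open loop D(s)G(s) has a pole at the origin (type 1), so the static position error constant is infinite and e_ss = 1/(1+∞) = 0.

0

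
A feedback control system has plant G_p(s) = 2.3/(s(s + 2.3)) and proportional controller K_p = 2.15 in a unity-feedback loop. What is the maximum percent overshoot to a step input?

15%

Closed-loop characteristic equation: s² + 2.3s + 4.945 = 0, so ω_n = 2.224 rad/s and ζ = 2.3/(2·2.224) = 0.5171.
%OS = 100·exp(−πζ/√(1−ζ²)) = 100·exp(−π·0.5171/√0.7326) = 15%.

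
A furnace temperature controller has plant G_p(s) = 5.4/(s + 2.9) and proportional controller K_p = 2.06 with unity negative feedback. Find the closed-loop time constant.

τ = 0.0713 s

Closed-loop transfer function: T(s) = K_p·G_p(s)/(1 + K_p·G_p(s)) = 11.12/(s + 2.9 + 11.12) = 11.12/(s + 14.02).
Time constant τ = 1/14.02 = 0.0713 s.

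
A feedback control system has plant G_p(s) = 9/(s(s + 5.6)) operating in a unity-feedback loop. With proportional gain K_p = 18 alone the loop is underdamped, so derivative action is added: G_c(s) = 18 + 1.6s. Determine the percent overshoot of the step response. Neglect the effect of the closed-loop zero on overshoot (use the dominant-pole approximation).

Forward path: (18 + 1.6s)·9/(s(s+5.6)). The closed-loop characteristic equation is s² + (5.6 + 9·1.6)s + 9·18 = 0.
That is s² + 20s + 162 = 0, so ω_n = 12.73 rad/s and ζ = 20/(2·12.73) = 0.7857.
%OS = 100·exp(−πζ/√(1−ζ²)) = 1.85%.

1.85%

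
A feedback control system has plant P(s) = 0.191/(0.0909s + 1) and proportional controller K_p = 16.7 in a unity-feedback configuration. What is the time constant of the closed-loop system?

τ = 0.0217 s

Closed loop: T(s) = K_p·P/(1+K_p·P) = 3.19/(0.0909s + 1 + 3.19), with pole at s = −(1 + 3.19)/0.0909 = −46.09.
Closed-loop time constant τ = 1/46.09 = 0.0217 s.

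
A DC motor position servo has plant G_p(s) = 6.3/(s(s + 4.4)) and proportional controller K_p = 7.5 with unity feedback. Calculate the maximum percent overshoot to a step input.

34.6%

From 1 + K_pG_p(s) = 0: s² + 4.4s + 47.25 = 0 ⇒ ω_n = 6.874, ζ = 0.3201.
%OS = 100·exp(−πζ/√(1−ζ²)) = 100·exp(−π·0.3201/√0.8976) = 34.6%.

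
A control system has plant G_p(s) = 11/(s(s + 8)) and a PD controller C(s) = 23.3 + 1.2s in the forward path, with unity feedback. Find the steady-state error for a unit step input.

0

The open loop C(s)G_p(s) has a pole at the origin (type 1), so the static position error constant is infinite and e_ss = 1/(1+∞) = 0.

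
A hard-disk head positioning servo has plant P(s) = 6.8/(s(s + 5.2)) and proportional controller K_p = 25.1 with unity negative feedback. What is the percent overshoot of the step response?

52.8%

Closed-loop characteristic equation: s² + 5.2s + 170.7 = 0, so ω_n = 13.06 rad/s and ζ = 5.2/(2·13.06) = 0.199.
%OS = 100·exp(−πζ/√(1−ζ²)) = 100·exp(−π·0.199/√0.9604) = 52.8%.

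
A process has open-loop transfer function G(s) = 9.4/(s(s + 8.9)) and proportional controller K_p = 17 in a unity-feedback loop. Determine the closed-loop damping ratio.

ζ = 0.352

1 + K_p·G(s) = 0 gives s² + 8.9s + 159.8 = 0.
Matching s² + 2ζω_n s + ω_n²: ω_n = √159.8 = 12.64 rad/s and 2ζω_n = 8.9, so ζ = 8.9/(2·12.64) = 0.352.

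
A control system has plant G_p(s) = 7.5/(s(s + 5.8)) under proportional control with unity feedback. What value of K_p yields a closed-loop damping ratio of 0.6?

Closed-loop characteristic equation: s² + 5.8s + K_p·7.5 = 0.
So ω_n = √(7.5K_p) and 2ζω_n = 5.8, giving ζ = 5.8/(2√(7.5K_p)).
Setting ζ = 0.6: √(7.5K_p) = 5.8/(2·0.6) = 4.833, so K_p = 23.36/7.5 = 3.11.

K_p = 3.11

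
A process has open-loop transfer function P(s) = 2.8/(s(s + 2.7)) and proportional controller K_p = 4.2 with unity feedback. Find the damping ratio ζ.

ζ = 0.394

With unity feedback the closed-loop characteristic equation is s² + 2.7s + 4.2·2.8 = s² + 2.7s + 11.76 = 0.
So ω_n² = 11.76 ⇒ ω_n = 3.429 rad/s, and ζ = 2.7/(2ω_n) = 0.394.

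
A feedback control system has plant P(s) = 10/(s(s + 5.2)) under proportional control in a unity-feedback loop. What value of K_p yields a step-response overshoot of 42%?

From %OS = 100·exp(−πζ/√(1−ζ²)) = 42%, ζ = −ln(0.42)/√(π²+ln²(0.42)) = 0.2662.
Characteristic equation s² + 5.2s + 10K_p = 0 gives ζ = 5.2/(2√(10K_p)).
Setting ζ = 0.2662: √(10K_p) = 5.2/(2·0.2662) = 9.768, so K_p = 95.42/10 = 9.54.

K_p = 9.54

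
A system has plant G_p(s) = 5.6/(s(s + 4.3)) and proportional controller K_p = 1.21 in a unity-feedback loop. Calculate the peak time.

T_p = 2.14 s

From 1 + K_pG_p(s) = 0: s² + 4.3s + 6.776 = 0 ⇒ ω_n = 2.603, ζ = 0.8259.
Damped frequency ω_d = ω_n√(1−ζ²) = 1.467 rad/s, so peak time T_p = π/ω_d = 2.14 s.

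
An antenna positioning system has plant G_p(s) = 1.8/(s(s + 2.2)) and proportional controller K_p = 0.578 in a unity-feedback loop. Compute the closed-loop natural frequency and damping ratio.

1 + K_p·G_p(s) = 0 gives s² + 2.2s + 1.04 = 0.
So ω_n² = 1.04 ⇒ ω_n = 1.02 rad/s, and ζ = 2.2/(2ω_n) = 1.08.

ω_n = 1.02 rad/s, ζ = 1.08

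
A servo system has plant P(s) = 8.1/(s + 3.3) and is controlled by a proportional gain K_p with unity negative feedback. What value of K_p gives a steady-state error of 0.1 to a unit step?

K_p = 3.67

For a type-0 loop with proportional control, e_ss = 1/(1 + K_p·P(0)).
P(0) = 2.455. Require 1/(1 + K_p·2.455) = 0.1, so 1 + 2.455·K_p = 10.
K_p = (10 − 1)/2.455 = 3.67.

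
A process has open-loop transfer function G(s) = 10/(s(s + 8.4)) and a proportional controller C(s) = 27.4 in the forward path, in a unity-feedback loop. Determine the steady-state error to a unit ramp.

0.0307

The loop has one pole at the origin (type 1). Velocity error constant K_v = lim_{s→0} s·C(s)G(s) = 27.4·10/8.4 = 32.62.
Steady-state error to a unit ramp: e_ss = 1/K_v = 0.0307.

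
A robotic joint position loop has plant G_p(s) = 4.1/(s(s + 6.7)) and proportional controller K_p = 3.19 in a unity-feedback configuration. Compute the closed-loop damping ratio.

1 + K_p·G_p(s) = 0 gives s² + 6.7s + 13.08 = 0.
Matching s² + 2ζω_n s + ω_n²: ω_n = √13.08 = 3.616 rad/s and 2ζω_n = 6.7, so ζ = 6.7/(2·3.616) = 0.926.

ζ = 0.926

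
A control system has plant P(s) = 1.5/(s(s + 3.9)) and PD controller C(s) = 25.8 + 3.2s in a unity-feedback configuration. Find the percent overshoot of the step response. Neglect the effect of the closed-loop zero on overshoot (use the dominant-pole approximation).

4.63%

Forward path: (25.8 + 3.2s)·1.5/(s(s+3.9)). The closed-loop characteristic equation is s² + (3.9 + 1.5·3.2)s + 1.5·25.8 = 0.
That is s² + 8.7s + 38.7 = 0, so ω_n = 6.221 rad/s and ζ = 8.7/(2·6.221) = 0.6993.
%OS = 100·exp(−πζ/√(1−ζ²)) = 4.63%.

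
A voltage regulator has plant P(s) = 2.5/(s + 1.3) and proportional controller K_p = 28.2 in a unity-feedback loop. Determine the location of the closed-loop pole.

s = -71.8

Closed-loop transfer function: T(s) = K_p·P(s)/(1 + K_p·P(s)) = 70.5/(s + 1.3 + 70.5) = 70.5/(s + 71.8).
The closed-loop pole is at s = −71.8.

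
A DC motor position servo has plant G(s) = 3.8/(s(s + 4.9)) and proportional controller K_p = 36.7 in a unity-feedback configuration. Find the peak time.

From 1 + K_pG(s) = 0: s² + 4.9s + 139.5 = 0 ⇒ ω_n = 11.81, ζ = 0.2075.
Damped frequency ω_d = ω_n√(1−ζ²) = 11.55 rad/s, so peak time T_p = π/ω_d = 0.272 s.

T_p = 0.272 s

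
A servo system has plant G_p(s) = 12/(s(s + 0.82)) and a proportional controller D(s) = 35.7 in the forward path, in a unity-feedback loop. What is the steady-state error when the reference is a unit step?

The open loop D(s)G_p(s) has a pole at the origin (type 1), so the static position error constant is infinite and e_ss = 1/(1+∞) = 0.

0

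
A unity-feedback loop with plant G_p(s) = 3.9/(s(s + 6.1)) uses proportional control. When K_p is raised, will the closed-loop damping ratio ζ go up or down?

decrease

ζ = 6.1/(2√(3.9K_p)); increasing K_p raises the denominator, so ζ falls.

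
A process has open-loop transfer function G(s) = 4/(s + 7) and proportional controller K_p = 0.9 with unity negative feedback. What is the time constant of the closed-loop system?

τ = 0.0943 s

Closed-loop transfer function: T(s) = K_p·G(s)/(1 + K_p·G(s)) = 3.6/(s + 7 + 3.6) = 3.6/(s + 10.6).
Time constant τ = 1/10.6 = 0.0943 s.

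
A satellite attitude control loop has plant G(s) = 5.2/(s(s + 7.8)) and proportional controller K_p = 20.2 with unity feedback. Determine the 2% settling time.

The closed-loop denominator s² + 7.8s + 105 gives ω_n = √105 = 10.25 and ζ = 7.8/(2ω_n) = 0.3805.
2% settling time T_s ≈ 4/(ζω_n) = 4/3.9 = 1.03 s.

T_s ≈ 1.03 s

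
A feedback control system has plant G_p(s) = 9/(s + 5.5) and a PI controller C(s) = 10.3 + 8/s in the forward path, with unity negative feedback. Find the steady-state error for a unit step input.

0

The open loop C(s)G_p(s) has a pole at the origin (type 1), so the static position error constant is infinite and e_ss = 1/(1+∞) = 0.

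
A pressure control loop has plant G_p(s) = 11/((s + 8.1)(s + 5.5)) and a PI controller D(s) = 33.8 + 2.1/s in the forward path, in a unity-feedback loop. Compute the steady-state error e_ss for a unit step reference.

The open loop D(s)G_p(s) has a pole at the origin (type 1), so the static position error constant is infinite and e_ss = 1/(1+∞) = 0.

0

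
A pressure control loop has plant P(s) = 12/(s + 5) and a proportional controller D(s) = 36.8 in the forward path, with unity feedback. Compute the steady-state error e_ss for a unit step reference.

0.0112

The loop is type 0. Static position error constant K_pos = D(0)·P(0) = 36.8·2.4 = 88.32.
Steady-state error to a unit step: e_ss = 1/(1+K_pos) = 1/89.32 = 0.0112.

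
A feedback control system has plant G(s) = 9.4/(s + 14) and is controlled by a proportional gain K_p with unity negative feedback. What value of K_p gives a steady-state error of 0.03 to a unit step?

K_p = 48.2

Steady-state error for a unit step on this type-0 loop is 1/(1 + K_p·G(0)).
G(0) = 0.6714. Require 1/(1 + K_p·0.6714) = 0.03, so 1 + 0.6714·K_p = 33.33.
K_p = (33.33 − 1)/0.6714 = 48.2.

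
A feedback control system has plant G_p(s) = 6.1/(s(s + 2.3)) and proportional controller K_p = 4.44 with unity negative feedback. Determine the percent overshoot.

From 1 + K_pG_p(s) = 0: s² + 2.3s + 27.08 = 0 ⇒ ω_n = 5.204, ζ = 0.221.
%OS = 100·exp(−πζ/√(1−ζ²)) = 100·exp(−π·0.221/√0.9512) = 49.1%.

49.1%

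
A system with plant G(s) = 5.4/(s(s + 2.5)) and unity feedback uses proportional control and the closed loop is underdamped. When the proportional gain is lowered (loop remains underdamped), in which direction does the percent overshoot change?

decrease

ζ = 2.5/(2√(5.4K_p)) rises as K_p falls; higher damping means less overshoot.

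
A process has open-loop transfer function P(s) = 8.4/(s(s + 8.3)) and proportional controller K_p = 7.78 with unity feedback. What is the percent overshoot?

From 1 + K_pP(s) = 0: s² + 8.3s + 65.35 = 0 ⇒ ω_n = 8.084, ζ = 0.5134.
%OS = 100·exp(−πζ/√(1−ζ²)) = 100·exp(−π·0.5134/√0.7365) = 15.3%.

15.3%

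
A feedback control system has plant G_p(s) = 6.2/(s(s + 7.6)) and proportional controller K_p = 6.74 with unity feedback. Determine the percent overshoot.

10.2%

Closed-loop characteristic equation: s² + 7.6s + 41.79 = 0, so ω_n = 6.464 rad/s and ζ = 7.6/(2·6.464) = 0.5878.
%OS = 100·exp(−πζ/√(1−ζ²)) = 100·exp(−π·0.5878/√0.6544) = 10.2%.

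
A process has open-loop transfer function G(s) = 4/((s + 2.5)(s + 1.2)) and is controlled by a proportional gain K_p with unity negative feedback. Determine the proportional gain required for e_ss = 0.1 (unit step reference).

For a type-0 loop with proportional control, e_ss = 1/(1 + K_p·G(0)).
G(0) = 1.333. Require 1/(1 + K_p·1.333) = 0.1, so 1 + 1.333·K_p = 10.
K_p = (10 − 1)/1.333 = 6.75.

K_p = 6.75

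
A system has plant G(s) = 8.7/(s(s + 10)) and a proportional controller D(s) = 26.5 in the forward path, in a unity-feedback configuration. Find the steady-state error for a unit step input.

The open loop D(s)G(s) has a pole at the origin (type 1), so the static position error constant is infinite and e_ss = 1/(1+∞) = 0.

0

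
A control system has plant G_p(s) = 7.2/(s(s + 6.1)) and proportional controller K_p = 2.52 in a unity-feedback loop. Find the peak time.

The closed-loop denominator s² + 6.1s + 18.14 gives ω_n = √18.14 = 4.26 and ζ = 6.1/(2ω_n) = 0.716.
Damped frequency ω_d = ω_n√(1−ζ²) = 2.973 rad/s, so peak time T_p = π/ω_d = 1.06 s.

T_p = 1.06 s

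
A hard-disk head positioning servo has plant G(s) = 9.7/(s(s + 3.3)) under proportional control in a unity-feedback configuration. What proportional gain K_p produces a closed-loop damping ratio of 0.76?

K_p = 0.486

Closed-loop characteristic equation: s² + 3.3s + K_p·9.7 = 0.
So ω_n = √(9.7K_p) and 2ζω_n = 3.3, giving ζ = 3.3/(2√(9.7K_p)).
Setting ζ = 0.76: √(9.7K_p) = 3.3/(2·0.76) = 2.171, so K_p = 4.713/9.7 = 0.486.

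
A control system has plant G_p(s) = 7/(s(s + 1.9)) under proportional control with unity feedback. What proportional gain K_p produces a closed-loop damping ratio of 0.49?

Closed-loop characteristic equation: s² + 1.9s + K_p·7 = 0.
So ω_n = √(7K_p) and 2ζω_n = 1.9, giving ζ = 1.9/(2√(7K_p)).
Setting ζ = 0.49: √(7K_p) = 1.9/(2·0.49) = 1.939, so K_p = 3.759/7 = 0.537.

K_p = 0.537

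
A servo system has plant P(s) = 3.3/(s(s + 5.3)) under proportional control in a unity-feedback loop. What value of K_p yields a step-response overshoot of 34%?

From %OS = 100·exp(−πζ/√(1−ζ²)) = 34%, ζ = −ln(0.34)/√(π²+ln²(0.34)) = 0.3248.
Characteristic equation s² + 5.3s + 3.3K_p = 0 gives ζ = 5.3/(2√(3.3K_p)).
Setting ζ = 0.3248: √(3.3K_p) = 5.3/(2·0.3248) = 8.159, so K_p = 66.58/3.3 = 20.2.

K_p = 20.2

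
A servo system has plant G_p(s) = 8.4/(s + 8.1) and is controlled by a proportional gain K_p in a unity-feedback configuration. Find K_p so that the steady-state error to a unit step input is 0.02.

For a type-0 loop with proportional control, e_ss = 1/(1 + K_p·G_p(0)).
G_p(0) = 1.037. Require 1/(1 + K_p·1.037) = 0.02, so 1 + 1.037·K_p = 50.
K_p = (50 − 1)/1.037 = 47.2.

K_p = 47.2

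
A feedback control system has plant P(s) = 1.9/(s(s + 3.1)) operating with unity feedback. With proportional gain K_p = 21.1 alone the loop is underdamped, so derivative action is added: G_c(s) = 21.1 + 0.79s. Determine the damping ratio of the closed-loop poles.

Forward path: (21.1 + 0.79s)·1.9/(s(s+3.1)). The closed-loop characteristic equation is s² + (3.1 + 1.9·0.79)s + 1.9·21.1 = 0.
That is s² + 4.601s + 40.09 = 0, so ω_n = 6.332 rad/s and ζ = 4.601/(2·6.332) = 0.3633.

ζ = 0.363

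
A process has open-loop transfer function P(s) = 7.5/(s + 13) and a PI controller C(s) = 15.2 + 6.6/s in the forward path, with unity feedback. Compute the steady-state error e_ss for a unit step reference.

0

The open loop C(s)P(s) has a pole at the origin (type 1), so the static position error constant is infinite and e_ss = 1/(1+∞) = 0.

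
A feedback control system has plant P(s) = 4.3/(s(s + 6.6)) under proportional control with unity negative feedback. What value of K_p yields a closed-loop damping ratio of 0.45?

Closed-loop characteristic equation: s² + 6.6s + K_p·4.3 = 0.
So ω_n = √(4.3K_p) and 2ζω_n = 6.6, giving ζ = 6.6/(2√(4.3K_p)).
Setting ζ = 0.45: √(4.3K_p) = 6.6/(2·0.45) = 7.333, so K_p = 53.78/4.3 = 12.5.

K_p = 12.5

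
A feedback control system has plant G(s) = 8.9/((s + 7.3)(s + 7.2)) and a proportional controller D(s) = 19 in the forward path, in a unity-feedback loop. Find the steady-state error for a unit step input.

The loop is type 0. Static position error constant K_pos = D(0)·G(0) = 19·0.1693 = 3.217.
Steady-state error to a unit step: e_ss = 1/(1+K_pos) = 1/4.217 = 0.237.

0.237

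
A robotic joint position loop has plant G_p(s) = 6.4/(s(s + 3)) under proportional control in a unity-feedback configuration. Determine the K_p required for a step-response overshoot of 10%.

From %OS = 100·exp(−πζ/√(1−ζ²)) = 10%, ζ = −ln(0.1)/√(π²+ln²(0.1)) = 0.5912.
Characteristic equation s² + 3s + 6.4K_p = 0 gives ζ = 3/(2√(6.4K_p)).
Setting ζ = 0.5912: √(6.4K_p) = 3/(2·0.5912) = 2.537, so K_p = 6.438/6.4 = 1.01.

K_p = 1.01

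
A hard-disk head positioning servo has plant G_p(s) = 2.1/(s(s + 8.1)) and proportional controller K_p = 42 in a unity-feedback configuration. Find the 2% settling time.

Closed-loop characteristic equation: s² + 8.1s + 88.2 = 0, so ω_n = 9.391 rad/s and ζ = 8.1/(2·9.391) = 0.4312.
2% settling time T_s ≈ 4/(ζω_n) = 4/4.05 = 0.988 s.

T_s ≈ 0.988 s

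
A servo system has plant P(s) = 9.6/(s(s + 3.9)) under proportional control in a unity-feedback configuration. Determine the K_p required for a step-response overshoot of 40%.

K_p = 5.05

From %OS = 100·exp(−πζ/√(1−ζ²)) = 40%, ζ = −ln(0.4)/√(π²+ln²(0.4)) = 0.28.
Characteristic equation s² + 3.9s + 9.6K_p = 0 gives ζ = 3.9/(2√(9.6K_p)).
Setting ζ = 0.28: √(9.6K_p) = 3.9/(2·0.28) = 6.964, so K_p = 48.5/9.6 = 5.05.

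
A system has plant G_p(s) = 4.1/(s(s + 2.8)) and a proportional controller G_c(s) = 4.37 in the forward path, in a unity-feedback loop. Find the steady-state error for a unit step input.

0

The open loop G_c(s)G_p(s) has a pole at the origin (type 1), so the static position error constant is infinite and e_ss = 1/(1+∞) = 0.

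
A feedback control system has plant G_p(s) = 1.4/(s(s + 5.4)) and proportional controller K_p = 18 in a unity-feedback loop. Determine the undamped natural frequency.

ω_n = 5.02 rad/s

1 + K_p·G_p(s) = 0 gives s² + 5.4s + 25.2 = 0.
So ω_n² = 25.2 ⇒ ω_n = 5.02 rad/s, and ζ = 5.4/(2ω_n) = 0.538.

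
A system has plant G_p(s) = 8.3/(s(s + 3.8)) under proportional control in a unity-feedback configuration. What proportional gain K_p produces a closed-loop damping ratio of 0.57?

K_p = 1.34

Closed-loop characteristic equation: s² + 3.8s + K_p·8.3 = 0.
So ω_n = √(8.3K_p) and 2ζω_n = 3.8, giving ζ = 3.8/(2√(8.3K_p)).
Setting ζ = 0.57: √(8.3K_p) = 3.8/(2·0.57) = 3.333, so K_p = 11.11/8.3 = 1.34.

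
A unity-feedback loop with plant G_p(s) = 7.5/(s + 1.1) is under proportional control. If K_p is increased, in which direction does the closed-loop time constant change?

Closed-loop pole is at s = −(1.1+K_p·7.5); larger K_p moves it further left, so τ = 1/(1.1+K_p·7.5) decreases.

decrease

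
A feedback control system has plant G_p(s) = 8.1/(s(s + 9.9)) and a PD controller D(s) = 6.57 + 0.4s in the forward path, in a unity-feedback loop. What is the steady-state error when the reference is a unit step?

0

The open loop D(s)G_p(s) has a pole at the origin (type 1), so the static position error constant is infinite and e_ss = 1/(1+∞) = 0.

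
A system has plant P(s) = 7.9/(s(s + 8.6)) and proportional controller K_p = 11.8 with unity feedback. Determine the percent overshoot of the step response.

21%

From 1 + K_pP(s) = 0: s² + 8.6s + 93.22 = 0 ⇒ ω_n = 9.655, ζ = 0.4454.
%OS = 100·exp(−πζ/√(1−ζ²)) = 100·exp(−π·0.4454/√0.8017) = 21%.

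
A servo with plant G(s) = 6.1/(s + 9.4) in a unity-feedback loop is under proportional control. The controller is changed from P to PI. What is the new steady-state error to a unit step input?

0

The integrator makes K_pos = lim_{s→0} C(s)G(s) infinite, so e_ss = 1/(1+K_pos) = 0.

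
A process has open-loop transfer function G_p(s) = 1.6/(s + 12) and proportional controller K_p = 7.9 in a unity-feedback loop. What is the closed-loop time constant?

Closed-loop transfer function: T(s) = K_p·G_p(s)/(1 + K_p·G_p(s)) = 12.64/(s + 12 + 12.64) = 12.64/(s + 24.64).
Time constant τ = 1/24.64 = 0.0406 s.

τ = 0.0406 s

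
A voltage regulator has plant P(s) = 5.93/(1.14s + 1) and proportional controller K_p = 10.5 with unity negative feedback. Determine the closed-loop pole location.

s = -55.5

Closed loop: T(s) = K_p·P/(1+K_p·P) = 62.27/(1.14s + 1 + 62.27), with pole at s = −(1 + 62.27)/1.14 = −55.5.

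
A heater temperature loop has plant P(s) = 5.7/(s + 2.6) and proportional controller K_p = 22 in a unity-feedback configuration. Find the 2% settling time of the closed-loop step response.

T_s ≈ 0.0312 s

Closed-loop transfer function: T(s) = K_p·P(s)/(1 + K_p·P(s)) = 125.4/(s + 2.6 + 125.4) = 125.4/(s + 128).
Time constant τ = 1/128 = 0.007812 s, so the 2% settling time is about 4τ = 0.0312 s.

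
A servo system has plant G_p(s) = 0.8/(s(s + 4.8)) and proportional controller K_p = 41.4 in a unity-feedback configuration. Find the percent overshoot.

23.7%

The closed-loop denominator s² + 4.8s + 33.12 gives ω_n = √33.12 = 5.755 and ζ = 4.8/(2ω_n) = 0.417.
%OS = 100·exp(−πζ/√(1−ζ²)) = 100·exp(−π·0.417/√0.8261) = 23.7%.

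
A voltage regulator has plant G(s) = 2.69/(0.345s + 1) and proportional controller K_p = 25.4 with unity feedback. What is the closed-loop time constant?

τ = 0.00498 s

Closed loop: T(s) = K_p·G/(1+K_p·G) = 68.33/(0.345s + 1 + 68.33), with pole at s = −(1 + 68.33)/0.345 = −200.9.
Closed-loop time constant τ = 1/200.9 = 0.00498 s.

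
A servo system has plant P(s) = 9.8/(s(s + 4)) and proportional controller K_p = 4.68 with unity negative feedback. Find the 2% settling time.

The closed-loop denominator s² + 4s + 45.86 gives ω_n = √45.86 = 6.772 and ζ = 4/(2ω_n) = 0.2953.
2% settling time T_s ≈ 4/(ζω_n) = 4/2 = 2 s.

T_s ≈ 2 s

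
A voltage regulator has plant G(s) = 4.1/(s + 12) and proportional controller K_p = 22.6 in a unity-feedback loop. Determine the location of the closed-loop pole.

Closed-loop transfer function: T(s) = K_p·G(s)/(1 + K_p·G(s)) = 92.66/(s + 12 + 92.66) = 92.66/(s + 104.7).
The closed-loop pole is at s = −104.7.

s = -104.7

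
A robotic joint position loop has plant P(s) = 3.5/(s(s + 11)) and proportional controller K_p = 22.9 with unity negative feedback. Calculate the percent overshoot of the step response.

8.66%

The closed-loop denominator s² + 11s + 80.15 gives ω_n = √80.15 = 8.953 and ζ = 11/(2ω_n) = 0.6143.
%OS = 100·exp(−πζ/√(1−ζ²)) = 100·exp(−π·0.6143/√0.6226) = 8.66%.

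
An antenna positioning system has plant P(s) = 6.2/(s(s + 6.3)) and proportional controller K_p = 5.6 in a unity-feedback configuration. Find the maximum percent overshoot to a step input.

Closed-loop characteristic equation: s² + 6.3s + 34.72 = 0, so ω_n = 5.892 rad/s and ζ = 6.3/(2·5.892) = 0.5346.
%OS = 100·exp(−πζ/√(1−ζ²)) = 100·exp(−π·0.5346/√0.7142) = 13.7%.

13.7%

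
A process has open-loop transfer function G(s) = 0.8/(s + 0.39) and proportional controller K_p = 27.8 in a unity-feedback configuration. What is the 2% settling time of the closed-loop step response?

T_s ≈ 0.177 s

Closed-loop transfer function: T(s) = K_p·G(s)/(1 + K_p·G(s)) = 22.24/(s + 0.39 + 22.24) = 22.24/(s + 22.63).
Time constant τ = 1/22.63 = 0.04419 s, so the 2% settling time is about 4τ = 0.177 s.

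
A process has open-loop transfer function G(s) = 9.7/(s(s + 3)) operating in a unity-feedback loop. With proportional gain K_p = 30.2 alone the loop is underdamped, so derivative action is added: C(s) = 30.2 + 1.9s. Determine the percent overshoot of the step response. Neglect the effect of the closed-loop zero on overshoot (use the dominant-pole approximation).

Forward path: (30.2 + 1.9s)·9.7/(s(s+3)). The closed-loop characteristic equation is s² + (3 + 9.7·1.9)s + 9.7·30.2 = 0.
That is s² + 21.43s + 292.9 = 0, so ω_n = 17.12 rad/s and ζ = 21.43/(2·17.12) = 0.626.
%OS = 100·exp(−πζ/√(1−ζ²)) = 8.03%.

8.03%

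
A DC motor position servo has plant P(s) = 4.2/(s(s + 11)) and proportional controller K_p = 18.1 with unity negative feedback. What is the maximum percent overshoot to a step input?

7.78%

Closed-loop characteristic equation: s² + 11s + 76.02 = 0, so ω_n = 8.719 rad/s and ζ = 11/(2·8.719) = 0.6308.
%OS = 100·exp(−πζ/√(1−ζ²)) = 100·exp(−π·0.6308/√0.6021) = 7.78%.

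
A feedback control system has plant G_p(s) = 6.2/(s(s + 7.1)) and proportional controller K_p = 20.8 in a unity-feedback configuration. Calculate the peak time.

T_p = 0.291 s

Closed-loop characteristic equation: s² + 7.1s + 129 = 0, so ω_n = 11.36 rad/s and ζ = 7.1/(2·11.36) = 0.3126.
Damped frequency ω_d = ω_n√(1−ζ²) = 10.79 rad/s, so peak time T_p = π/ω_d = 0.291 s.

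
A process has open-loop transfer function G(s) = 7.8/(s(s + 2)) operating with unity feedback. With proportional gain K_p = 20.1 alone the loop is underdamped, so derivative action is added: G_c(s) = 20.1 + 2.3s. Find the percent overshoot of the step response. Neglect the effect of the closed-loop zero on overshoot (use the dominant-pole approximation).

Forward path: (20.1 + 2.3s)·7.8/(s(s+2)). The closed-loop characteristic equation is s² + (2 + 7.8·2.3)s + 7.8·20.1 = 0.
That is s² + 19.94s + 156.8 = 0, so ω_n = 12.52 rad/s and ζ = 19.94/(2·12.52) = 0.7963.
%OS = 100·exp(−πζ/√(1−ζ²)) = 1.6%.

1.6%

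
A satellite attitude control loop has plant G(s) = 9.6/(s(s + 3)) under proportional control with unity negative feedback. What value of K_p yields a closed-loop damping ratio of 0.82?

K_p = 0.349

Closed-loop characteristic equation: s² + 3s + K_p·9.6 = 0.
So ω_n = √(9.6K_p) and 2ζω_n = 3, giving ζ = 3/(2√(9.6K_p)).
Setting ζ = 0.82: √(9.6K_p) = 3/(2·0.82) = 1.829, so K_p = 3.346/9.6 = 0.349.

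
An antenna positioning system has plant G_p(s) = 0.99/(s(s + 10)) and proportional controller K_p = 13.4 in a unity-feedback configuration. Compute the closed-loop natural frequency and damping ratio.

ω_n = 3.64 rad/s, ζ = 1.37

1 + K_p·G_p(s) = 0 gives s² + 10s + 13.27 = 0.
Matching s² + 2ζω_n s + ω_n²: ω_n = √13.27 = 3.642 rad/s and 2ζω_n = 10, so ζ = 10/(2·3.642) = 1.37.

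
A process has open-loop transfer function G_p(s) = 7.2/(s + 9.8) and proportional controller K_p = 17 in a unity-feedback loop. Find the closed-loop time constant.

Closed-loop transfer function: T(s) = K_p·G_p(s)/(1 + K_p·G_p(s)) = 122.4/(s + 9.8 + 122.4) = 122.4/(s + 132.2).
Time constant τ = 1/132.2 = 0.00756 s.

τ = 0.00756 s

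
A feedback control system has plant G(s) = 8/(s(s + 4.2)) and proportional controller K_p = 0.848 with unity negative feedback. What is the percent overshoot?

The closed-loop denominator s² + 4.2s + 6.784 gives ω_n = √6.784 = 2.605 and ζ = 4.2/(2ω_n) = 0.8063.
%OS = 100·exp(−πζ/√(1−ζ²)) = 100·exp(−π·0.8063/√0.3499) = 1.38%.

1.38%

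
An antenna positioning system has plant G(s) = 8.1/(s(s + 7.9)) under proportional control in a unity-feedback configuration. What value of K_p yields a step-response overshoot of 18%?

From %OS = 100·exp(−πζ/√(1−ζ²)) = 18%, ζ = −ln(0.18)/√(π²+ln²(0.18)) = 0.4791.
Characteristic equation s² + 7.9s + 8.1K_p = 0 gives ζ = 7.9/(2√(8.1K_p)).
Setting ζ = 0.4791: √(8.1K_p) = 7.9/(2·0.4791) = 8.244, so K_p = 67.97/8.1 = 8.39.

K_p = 8.39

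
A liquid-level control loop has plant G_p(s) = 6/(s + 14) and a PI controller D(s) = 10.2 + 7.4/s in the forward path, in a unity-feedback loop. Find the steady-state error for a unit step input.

0

The open loop D(s)G_p(s) has a pole at the origin (type 1), so the static position error constant is infinite and e_ss = 1/(1+∞) = 0.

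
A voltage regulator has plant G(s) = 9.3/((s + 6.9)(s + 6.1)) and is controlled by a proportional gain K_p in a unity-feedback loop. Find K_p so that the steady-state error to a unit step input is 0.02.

Steady-state error for a unit step on this type-0 loop is 1/(1 + K_p·G(0)).
G(0) = 0.221. Require 1/(1 + K_p·0.221) = 0.02, so 1 + 0.221·K_p = 50.
K_p = (50 − 1)/0.221 = 222.

K_p = 222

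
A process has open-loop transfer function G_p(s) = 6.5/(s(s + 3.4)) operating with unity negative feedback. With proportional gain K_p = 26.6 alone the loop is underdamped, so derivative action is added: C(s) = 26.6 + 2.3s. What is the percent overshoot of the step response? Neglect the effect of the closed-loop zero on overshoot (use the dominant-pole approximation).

Forward path: (26.6 + 2.3s)·6.5/(s(s+3.4)). The closed-loop characteristic equation is s² + (3.4 + 6.5·2.3)s + 6.5·26.6 = 0.
That is s² + 18.35s + 172.9 = 0, so ω_n = 13.15 rad/s and ζ = 18.35/(2·13.15) = 0.6978.
%OS = 100·exp(−πζ/√(1−ζ²)) = 4.69%.

4.69%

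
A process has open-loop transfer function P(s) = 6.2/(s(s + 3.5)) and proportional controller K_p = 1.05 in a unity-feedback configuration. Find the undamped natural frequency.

ω_n = 2.55 rad/s

With unity feedback the closed-loop characteristic equation is s² + 3.5s + 1.05·6.2 = s² + 3.5s + 6.51 = 0.
So ω_n² = 6.51 ⇒ ω_n = 2.551 rad/s, and ζ = 3.5/(2ω_n) = 0.686.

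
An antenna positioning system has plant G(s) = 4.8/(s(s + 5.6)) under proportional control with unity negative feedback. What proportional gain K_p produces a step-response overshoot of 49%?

From %OS = 100·exp(−πζ/√(1−ζ²)) = 49%, ζ = −ln(0.49)/√(π²+ln²(0.49)) = 0.2214.
Characteristic equation s² + 5.6s + 4.8K_p = 0 gives ζ = 5.6/(2√(4.8K_p)).
Setting ζ = 0.2214: √(4.8K_p) = 5.6/(2·0.2214) = 12.65, so K_p = 159.9/4.8 = 33.3.

K_p = 33.3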